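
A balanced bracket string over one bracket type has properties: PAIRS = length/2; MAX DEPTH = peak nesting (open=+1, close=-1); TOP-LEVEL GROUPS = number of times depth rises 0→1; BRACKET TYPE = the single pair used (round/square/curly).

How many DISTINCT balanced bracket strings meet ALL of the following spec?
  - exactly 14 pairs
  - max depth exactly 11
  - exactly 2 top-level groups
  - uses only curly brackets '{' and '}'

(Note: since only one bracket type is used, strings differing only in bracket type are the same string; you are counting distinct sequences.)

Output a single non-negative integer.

Spec: pairs=14 depth=11 groups=2
Count(depth <= 11) = 742854
Count(depth <= 10) = 742398
Count(depth == 11) = 742854 - 742398 = 456

Answer: 456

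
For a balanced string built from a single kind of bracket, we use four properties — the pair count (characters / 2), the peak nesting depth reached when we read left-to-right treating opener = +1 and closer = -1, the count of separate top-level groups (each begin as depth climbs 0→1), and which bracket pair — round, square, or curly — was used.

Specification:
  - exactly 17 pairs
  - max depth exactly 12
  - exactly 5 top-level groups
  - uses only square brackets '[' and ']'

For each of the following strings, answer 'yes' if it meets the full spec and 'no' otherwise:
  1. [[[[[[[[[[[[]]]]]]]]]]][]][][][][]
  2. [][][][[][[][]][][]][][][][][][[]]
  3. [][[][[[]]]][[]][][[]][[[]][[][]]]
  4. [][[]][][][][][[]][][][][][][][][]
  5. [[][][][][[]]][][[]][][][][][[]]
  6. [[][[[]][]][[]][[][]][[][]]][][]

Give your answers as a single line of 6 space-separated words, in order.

Answer: yes no no no no no

Derivation:
String 1 '[[[[[[[[[[[[]]]]]]]]]]][]][][][][]': depth seq [1 2 3 4 5 6 7 8 9 10 11 12 11 10 9 8 7 6 5 4 3 2 1 2 1 0 1 0 1 0 1 0 1 0]
  -> pairs=17 depth=12 groups=5 -> yes
String 2 '[][][][[][[][]][][]][][][][][][[]]': depth seq [1 0 1 0 1 0 1 2 1 2 3 2 3 2 1 2 1 2 1 0 1 0 1 0 1 0 1 0 1 0 1 2 1 0]
  -> pairs=17 depth=3 groups=10 -> no
String 3 '[][[][[[]]]][[]][][[]][[[]][[][]]]': depth seq [1 0 1 2 1 2 3 4 3 2 1 0 1 2 1 0 1 0 1 2 1 0 1 2 3 2 1 2 3 2 3 2 1 0]
  -> pairs=17 depth=4 groups=6 -> no
String 4 '[][[]][][][][][[]][][][][][][][][]': depth seq [1 0 1 2 1 0 1 0 1 0 1 0 1 0 1 2 1 0 1 0 1 0 1 0 1 0 1 0 1 0 1 0 1 0]
  -> pairs=17 depth=2 groups=15 -> no
String 5 '[[][][][][[]]][][[]][][][][][[]]': depth seq [1 2 1 2 1 2 1 2 1 2 3 2 1 0 1 0 1 2 1 0 1 0 1 0 1 0 1 0 1 2 1 0]
  -> pairs=16 depth=3 groups=8 -> no
String 6 '[[][[[]][]][[]][[][]][[][]]][][]': depth seq [1 2 1 2 3 4 3 2 3 2 1 2 3 2 1 2 3 2 3 2 1 2 3 2 3 2 1 0 1 0 1 0]
  -> pairs=16 depth=4 groups=3 -> no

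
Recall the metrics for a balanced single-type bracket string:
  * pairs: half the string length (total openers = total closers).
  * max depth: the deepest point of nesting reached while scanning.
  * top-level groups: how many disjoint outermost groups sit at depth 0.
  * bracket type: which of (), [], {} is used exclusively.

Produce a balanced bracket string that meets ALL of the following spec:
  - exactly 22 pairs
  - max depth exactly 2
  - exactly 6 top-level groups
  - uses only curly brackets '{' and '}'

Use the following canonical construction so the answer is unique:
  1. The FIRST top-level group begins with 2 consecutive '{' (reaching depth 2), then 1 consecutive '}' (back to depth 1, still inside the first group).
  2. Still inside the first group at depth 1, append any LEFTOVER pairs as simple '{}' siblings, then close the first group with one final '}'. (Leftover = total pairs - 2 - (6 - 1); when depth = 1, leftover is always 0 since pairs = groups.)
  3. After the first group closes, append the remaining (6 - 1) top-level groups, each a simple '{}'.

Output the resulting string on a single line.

Spec: pairs=22 depth=2 groups=6
Leftover pairs = 22 - 2 - (6-1) = 15
First group: deep chain of depth 2 + 15 sibling pairs
Remaining 5 groups: simple '{}' each

Answer: {{}{}{}{}{}{}{}{}{}{}{}{}{}{}{}{}}{}{}{}{}{}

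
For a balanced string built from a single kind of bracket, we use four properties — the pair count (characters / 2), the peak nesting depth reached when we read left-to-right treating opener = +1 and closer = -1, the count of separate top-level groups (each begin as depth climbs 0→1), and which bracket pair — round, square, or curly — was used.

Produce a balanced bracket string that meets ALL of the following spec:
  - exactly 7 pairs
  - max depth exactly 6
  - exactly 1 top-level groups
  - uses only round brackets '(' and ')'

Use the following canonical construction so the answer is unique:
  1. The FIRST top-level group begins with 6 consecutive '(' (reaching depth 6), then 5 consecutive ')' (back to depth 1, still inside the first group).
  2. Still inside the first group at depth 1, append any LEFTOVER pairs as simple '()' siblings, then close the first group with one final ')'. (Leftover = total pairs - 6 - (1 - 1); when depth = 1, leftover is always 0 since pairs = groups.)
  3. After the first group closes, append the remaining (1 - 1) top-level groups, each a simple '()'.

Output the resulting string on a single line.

Answer: (((((()))))())

Derivation:
Spec: pairs=7 depth=6 groups=1
Leftover pairs = 7 - 6 - (1-1) = 1
First group: deep chain of depth 6 + 1 sibling pairs
Remaining 0 groups: simple '()' each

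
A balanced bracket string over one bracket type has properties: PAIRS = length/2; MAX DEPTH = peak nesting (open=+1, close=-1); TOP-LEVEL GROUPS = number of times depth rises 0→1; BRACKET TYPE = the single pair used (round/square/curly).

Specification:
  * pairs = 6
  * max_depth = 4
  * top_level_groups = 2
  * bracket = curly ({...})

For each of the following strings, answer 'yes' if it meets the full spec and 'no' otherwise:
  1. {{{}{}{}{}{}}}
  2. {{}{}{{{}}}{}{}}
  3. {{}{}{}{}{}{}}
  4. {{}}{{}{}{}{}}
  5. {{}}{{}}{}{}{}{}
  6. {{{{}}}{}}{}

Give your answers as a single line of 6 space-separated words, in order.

String 1 '{{{}{}{}{}{}}}': depth seq [1 2 3 2 3 2 3 2 3 2 3 2 1 0]
  -> pairs=7 depth=3 groups=1 -> no
String 2 '{{}{}{{{}}}{}{}}': depth seq [1 2 1 2 1 2 3 4 3 2 1 2 1 2 1 0]
  -> pairs=8 depth=4 groups=1 -> no
String 3 '{{}{}{}{}{}{}}': depth seq [1 2 1 2 1 2 1 2 1 2 1 2 1 0]
  -> pairs=7 depth=2 groups=1 -> no
String 4 '{{}}{{}{}{}{}}': depth seq [1 2 1 0 1 2 1 2 1 2 1 2 1 0]
  -> pairs=7 depth=2 groups=2 -> no
String 5 '{{}}{{}}{}{}{}{}': depth seq [1 2 1 0 1 2 1 0 1 0 1 0 1 0 1 0]
  -> pairs=8 depth=2 groups=6 -> no
String 6 '{{{{}}}{}}{}': depth seq [1 2 3 4 3 2 1 2 1 0 1 0]
  -> pairs=6 depth=4 groups=2 -> yes

Answer: no no no no no yes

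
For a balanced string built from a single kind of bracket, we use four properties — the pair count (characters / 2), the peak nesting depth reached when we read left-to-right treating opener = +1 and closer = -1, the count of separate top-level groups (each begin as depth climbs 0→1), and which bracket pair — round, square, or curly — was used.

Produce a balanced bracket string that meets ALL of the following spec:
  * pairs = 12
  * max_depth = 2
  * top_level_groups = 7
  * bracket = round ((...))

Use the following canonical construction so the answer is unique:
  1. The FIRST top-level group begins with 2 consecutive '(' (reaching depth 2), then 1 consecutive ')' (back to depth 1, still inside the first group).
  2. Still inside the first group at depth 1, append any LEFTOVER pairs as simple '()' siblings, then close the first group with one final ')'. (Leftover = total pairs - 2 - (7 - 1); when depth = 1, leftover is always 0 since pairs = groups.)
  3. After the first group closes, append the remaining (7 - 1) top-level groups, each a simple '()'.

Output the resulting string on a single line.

Spec: pairs=12 depth=2 groups=7
Leftover pairs = 12 - 2 - (7-1) = 4
First group: deep chain of depth 2 + 4 sibling pairs
Remaining 6 groups: simple '()' each

Answer: (()()()()())()()()()()()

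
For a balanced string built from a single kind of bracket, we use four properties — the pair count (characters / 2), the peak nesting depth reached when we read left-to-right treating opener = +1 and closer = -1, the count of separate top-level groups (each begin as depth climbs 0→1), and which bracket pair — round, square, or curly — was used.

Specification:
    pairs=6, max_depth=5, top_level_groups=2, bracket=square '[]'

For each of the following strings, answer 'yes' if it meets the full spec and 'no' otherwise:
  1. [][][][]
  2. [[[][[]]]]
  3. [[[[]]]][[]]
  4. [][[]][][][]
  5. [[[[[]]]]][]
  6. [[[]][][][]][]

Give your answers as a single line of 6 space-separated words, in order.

String 1 '[][][][]': depth seq [1 0 1 0 1 0 1 0]
  -> pairs=4 depth=1 groups=4 -> no
String 2 '[[[][[]]]]': depth seq [1 2 3 2 3 4 3 2 1 0]
  -> pairs=5 depth=4 groups=1 -> no
String 3 '[[[[]]]][[]]': depth seq [1 2 3 4 3 2 1 0 1 2 1 0]
  -> pairs=6 depth=4 groups=2 -> no
String 4 '[][[]][][][]': depth seq [1 0 1 2 1 0 1 0 1 0 1 0]
  -> pairs=6 depth=2 groups=5 -> no
String 5 '[[[[[]]]]][]': depth seq [1 2 3 4 5 4 3 2 1 0 1 0]
  -> pairs=6 depth=5 groups=2 -> yes
String 6 '[[[]][][][]][]': depth seq [1 2 3 2 1 2 1 2 1 2 1 0 1 0]
  -> pairs=7 depth=3 groups=2 -> no

Answer: no no no no yes no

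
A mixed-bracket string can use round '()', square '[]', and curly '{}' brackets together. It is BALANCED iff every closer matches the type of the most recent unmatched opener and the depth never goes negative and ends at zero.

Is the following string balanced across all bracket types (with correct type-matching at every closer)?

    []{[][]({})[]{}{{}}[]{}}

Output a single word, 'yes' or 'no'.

pos 0: push '['; stack = [
pos 1: ']' matches '['; pop; stack = (empty)
pos 2: push '{'; stack = {
pos 3: push '['; stack = {[
pos 4: ']' matches '['; pop; stack = {
pos 5: push '['; stack = {[
pos 6: ']' matches '['; pop; stack = {
pos 7: push '('; stack = {(
pos 8: push '{'; stack = {({
pos 9: '}' matches '{'; pop; stack = {(
pos 10: ')' matches '('; pop; stack = {
pos 11: push '['; stack = {[
pos 12: ']' matches '['; pop; stack = {
pos 13: push '{'; stack = {{
pos 14: '}' matches '{'; pop; stack = {
pos 15: push '{'; stack = {{
pos 16: push '{'; stack = {{{
pos 17: '}' matches '{'; pop; stack = {{
pos 18: '}' matches '{'; pop; stack = {
pos 19: push '['; stack = {[
pos 20: ']' matches '['; pop; stack = {
pos 21: push '{'; stack = {{
pos 22: '}' matches '{'; pop; stack = {
pos 23: '}' matches '{'; pop; stack = (empty)
end: stack empty → VALID
Verdict: properly nested → yes

Answer: yes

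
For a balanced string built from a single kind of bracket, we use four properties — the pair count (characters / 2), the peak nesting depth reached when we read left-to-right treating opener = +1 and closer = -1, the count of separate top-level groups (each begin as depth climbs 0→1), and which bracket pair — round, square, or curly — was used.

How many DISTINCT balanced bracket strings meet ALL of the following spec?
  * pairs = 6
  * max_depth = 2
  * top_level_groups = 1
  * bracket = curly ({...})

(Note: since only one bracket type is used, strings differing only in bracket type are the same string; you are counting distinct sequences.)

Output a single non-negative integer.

Spec: pairs=6 depth=2 groups=1
Count(depth <= 2) = 1
Count(depth <= 1) = 0
Count(depth == 2) = 1 - 0 = 1

Answer: 1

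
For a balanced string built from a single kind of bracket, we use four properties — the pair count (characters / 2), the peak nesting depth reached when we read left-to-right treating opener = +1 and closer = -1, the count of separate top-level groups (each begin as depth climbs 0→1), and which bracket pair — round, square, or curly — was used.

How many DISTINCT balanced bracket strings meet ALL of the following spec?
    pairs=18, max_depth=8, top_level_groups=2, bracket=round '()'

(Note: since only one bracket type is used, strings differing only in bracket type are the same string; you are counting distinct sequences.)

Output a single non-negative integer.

Answer: 17246047

Derivation:
Spec: pairs=18 depth=8 groups=2
Count(depth <= 8) = 116749535
Count(depth <= 7) = 99503488
Count(depth == 8) = 116749535 - 99503488 = 17246047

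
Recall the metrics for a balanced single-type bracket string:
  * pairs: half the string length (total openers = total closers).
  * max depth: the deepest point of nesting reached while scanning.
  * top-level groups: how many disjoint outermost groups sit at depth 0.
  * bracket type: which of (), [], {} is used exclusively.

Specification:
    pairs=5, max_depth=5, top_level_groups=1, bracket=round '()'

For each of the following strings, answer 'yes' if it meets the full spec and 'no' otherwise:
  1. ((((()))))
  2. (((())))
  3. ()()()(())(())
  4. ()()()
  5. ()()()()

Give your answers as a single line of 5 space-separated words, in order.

String 1 '((((()))))': depth seq [1 2 3 4 5 4 3 2 1 0]
  -> pairs=5 depth=5 groups=1 -> yes
String 2 '(((())))': depth seq [1 2 3 4 3 2 1 0]
  -> pairs=4 depth=4 groups=1 -> no
String 3 '()()()(())(())': depth seq [1 0 1 0 1 0 1 2 1 0 1 2 1 0]
  -> pairs=7 depth=2 groups=5 -> no
String 4 '()()()': depth seq [1 0 1 0 1 0]
  -> pairs=3 depth=1 groups=3 -> no
String 5 '()()()()': depth seq [1 0 1 0 1 0 1 0]
  -> pairs=4 depth=1 groups=4 -> no

Answer: yes no no no no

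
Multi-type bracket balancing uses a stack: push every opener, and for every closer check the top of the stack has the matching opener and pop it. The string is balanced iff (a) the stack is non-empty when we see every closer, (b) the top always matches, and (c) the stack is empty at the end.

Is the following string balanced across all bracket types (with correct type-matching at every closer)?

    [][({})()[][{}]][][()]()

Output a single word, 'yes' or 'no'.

pos 0: push '['; stack = [
pos 1: ']' matches '['; pop; stack = (empty)
pos 2: push '['; stack = [
pos 3: push '('; stack = [(
pos 4: push '{'; stack = [({
pos 5: '}' matches '{'; pop; stack = [(
pos 6: ')' matches '('; pop; stack = [
pos 7: push '('; stack = [(
pos 8: ')' matches '('; pop; stack = [
pos 9: push '['; stack = [[
pos 10: ']' matches '['; pop; stack = [
pos 11: push '['; stack = [[
pos 12: push '{'; stack = [[{
pos 13: '}' matches '{'; pop; stack = [[
pos 14: ']' matches '['; pop; stack = [
pos 15: ']' matches '['; pop; stack = (empty)
pos 16: push '['; stack = [
pos 17: ']' matches '['; pop; stack = (empty)
pos 18: push '['; stack = [
pos 19: push '('; stack = [(
pos 20: ')' matches '('; pop; stack = [
pos 21: ']' matches '['; pop; stack = (empty)
pos 22: push '('; stack = (
pos 23: ')' matches '('; pop; stack = (empty)
end: stack empty → VALID
Verdict: properly nested → yes

Answer: yes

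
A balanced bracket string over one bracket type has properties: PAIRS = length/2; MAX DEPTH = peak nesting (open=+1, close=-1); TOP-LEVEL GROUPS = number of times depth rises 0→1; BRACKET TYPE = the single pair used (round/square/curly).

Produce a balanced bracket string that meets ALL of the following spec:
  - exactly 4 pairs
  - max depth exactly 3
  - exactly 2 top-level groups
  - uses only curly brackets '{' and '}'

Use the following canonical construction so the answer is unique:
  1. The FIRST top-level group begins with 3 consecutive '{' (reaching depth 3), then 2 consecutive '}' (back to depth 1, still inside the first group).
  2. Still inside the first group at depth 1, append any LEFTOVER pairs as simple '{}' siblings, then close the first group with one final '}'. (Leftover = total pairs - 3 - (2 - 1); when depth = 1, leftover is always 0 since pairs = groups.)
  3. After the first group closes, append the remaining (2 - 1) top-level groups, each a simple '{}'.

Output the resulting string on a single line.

Spec: pairs=4 depth=3 groups=2
Leftover pairs = 4 - 3 - (2-1) = 0
First group: deep chain of depth 3 + 0 sibling pairs
Remaining 1 groups: simple '{}' each

Answer: {{{}}}{}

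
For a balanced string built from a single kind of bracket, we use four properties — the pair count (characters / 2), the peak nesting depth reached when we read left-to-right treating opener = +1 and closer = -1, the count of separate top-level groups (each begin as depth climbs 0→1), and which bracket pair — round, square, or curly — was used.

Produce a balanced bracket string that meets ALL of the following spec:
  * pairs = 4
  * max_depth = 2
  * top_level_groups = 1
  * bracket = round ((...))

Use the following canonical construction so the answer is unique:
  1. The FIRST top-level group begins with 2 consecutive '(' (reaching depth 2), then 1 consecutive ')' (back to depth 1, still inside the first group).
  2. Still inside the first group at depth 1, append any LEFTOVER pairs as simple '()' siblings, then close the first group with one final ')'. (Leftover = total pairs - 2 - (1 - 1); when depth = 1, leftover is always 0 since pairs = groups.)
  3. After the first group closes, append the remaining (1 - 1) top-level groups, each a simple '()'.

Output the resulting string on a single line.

Answer: (()()())

Derivation:
Spec: pairs=4 depth=2 groups=1
Leftover pairs = 4 - 2 - (1-1) = 2
First group: deep chain of depth 2 + 2 sibling pairs
Remaining 0 groups: simple '()' each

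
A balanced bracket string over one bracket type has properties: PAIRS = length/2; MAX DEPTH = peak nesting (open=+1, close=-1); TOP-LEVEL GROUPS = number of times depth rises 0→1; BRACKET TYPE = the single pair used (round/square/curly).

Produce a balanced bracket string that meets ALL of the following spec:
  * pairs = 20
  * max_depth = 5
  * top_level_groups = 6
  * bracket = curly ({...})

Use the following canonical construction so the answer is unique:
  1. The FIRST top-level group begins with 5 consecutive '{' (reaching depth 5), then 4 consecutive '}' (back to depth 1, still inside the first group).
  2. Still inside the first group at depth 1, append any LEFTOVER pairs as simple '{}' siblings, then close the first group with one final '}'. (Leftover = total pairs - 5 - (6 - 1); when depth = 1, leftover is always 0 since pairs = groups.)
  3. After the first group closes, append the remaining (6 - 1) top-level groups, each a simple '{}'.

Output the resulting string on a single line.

Spec: pairs=20 depth=5 groups=6
Leftover pairs = 20 - 5 - (6-1) = 10
First group: deep chain of depth 5 + 10 sibling pairs
Remaining 5 groups: simple '{}' each

Answer: {{{{{}}}}{}{}{}{}{}{}{}{}{}{}}{}{}{}{}{}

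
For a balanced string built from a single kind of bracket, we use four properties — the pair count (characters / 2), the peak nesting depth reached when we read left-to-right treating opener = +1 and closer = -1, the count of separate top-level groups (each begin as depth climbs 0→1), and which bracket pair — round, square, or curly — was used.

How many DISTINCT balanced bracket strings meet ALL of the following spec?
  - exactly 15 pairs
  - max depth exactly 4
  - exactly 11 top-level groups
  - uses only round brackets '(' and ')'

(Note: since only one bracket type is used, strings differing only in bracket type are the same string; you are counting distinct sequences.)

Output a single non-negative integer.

Spec: pairs=15 depth=4 groups=11
Count(depth <= 4) = 2233
Count(depth <= 3) = 2068
Count(depth == 4) = 2233 - 2068 = 165

Answer: 165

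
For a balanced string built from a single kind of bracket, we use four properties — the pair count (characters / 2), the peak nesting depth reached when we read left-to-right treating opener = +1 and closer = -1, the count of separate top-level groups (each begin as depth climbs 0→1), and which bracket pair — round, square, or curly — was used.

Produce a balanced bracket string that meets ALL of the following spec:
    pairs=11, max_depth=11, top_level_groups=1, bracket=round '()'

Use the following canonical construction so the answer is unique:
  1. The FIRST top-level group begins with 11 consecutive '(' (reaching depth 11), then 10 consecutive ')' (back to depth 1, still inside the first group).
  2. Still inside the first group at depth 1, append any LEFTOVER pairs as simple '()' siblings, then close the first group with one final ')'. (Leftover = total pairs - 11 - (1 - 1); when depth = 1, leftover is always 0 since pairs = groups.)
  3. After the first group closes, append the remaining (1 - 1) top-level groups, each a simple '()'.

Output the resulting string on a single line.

Answer: ((((((((((()))))))))))

Derivation:
Spec: pairs=11 depth=11 groups=1
Leftover pairs = 11 - 11 - (1-1) = 0
First group: deep chain of depth 11 + 0 sibling pairs
Remaining 0 groups: simple '()' each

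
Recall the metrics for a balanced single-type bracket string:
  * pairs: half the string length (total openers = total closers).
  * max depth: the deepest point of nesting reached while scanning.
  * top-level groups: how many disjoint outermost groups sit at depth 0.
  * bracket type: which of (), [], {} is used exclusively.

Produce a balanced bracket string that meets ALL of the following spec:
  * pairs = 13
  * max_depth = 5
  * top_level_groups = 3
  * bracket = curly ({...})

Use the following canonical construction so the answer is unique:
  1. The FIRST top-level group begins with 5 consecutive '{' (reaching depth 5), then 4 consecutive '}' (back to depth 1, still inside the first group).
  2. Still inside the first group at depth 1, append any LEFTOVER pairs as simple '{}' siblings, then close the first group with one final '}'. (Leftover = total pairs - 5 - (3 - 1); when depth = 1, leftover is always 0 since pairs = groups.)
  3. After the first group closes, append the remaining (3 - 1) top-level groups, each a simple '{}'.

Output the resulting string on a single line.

Spec: pairs=13 depth=5 groups=3
Leftover pairs = 13 - 5 - (3-1) = 6
First group: deep chain of depth 5 + 6 sibling pairs
Remaining 2 groups: simple '{}' each

Answer: {{{{{}}}}{}{}{}{}{}{}}{}{}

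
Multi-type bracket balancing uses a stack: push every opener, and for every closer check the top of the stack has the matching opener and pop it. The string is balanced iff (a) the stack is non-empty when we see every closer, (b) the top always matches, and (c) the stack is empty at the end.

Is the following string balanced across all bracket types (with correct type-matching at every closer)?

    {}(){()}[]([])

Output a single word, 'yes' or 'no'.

pos 0: push '{'; stack = {
pos 1: '}' matches '{'; pop; stack = (empty)
pos 2: push '('; stack = (
pos 3: ')' matches '('; pop; stack = (empty)
pos 4: push '{'; stack = {
pos 5: push '('; stack = {(
pos 6: ')' matches '('; pop; stack = {
pos 7: '}' matches '{'; pop; stack = (empty)
pos 8: push '['; stack = [
pos 9: ']' matches '['; pop; stack = (empty)
pos 10: push '('; stack = (
pos 11: push '['; stack = ([
pos 12: ']' matches '['; pop; stack = (
pos 13: ')' matches '('; pop; stack = (empty)
end: stack empty → VALID
Verdict: properly nested → yes

Answer: yes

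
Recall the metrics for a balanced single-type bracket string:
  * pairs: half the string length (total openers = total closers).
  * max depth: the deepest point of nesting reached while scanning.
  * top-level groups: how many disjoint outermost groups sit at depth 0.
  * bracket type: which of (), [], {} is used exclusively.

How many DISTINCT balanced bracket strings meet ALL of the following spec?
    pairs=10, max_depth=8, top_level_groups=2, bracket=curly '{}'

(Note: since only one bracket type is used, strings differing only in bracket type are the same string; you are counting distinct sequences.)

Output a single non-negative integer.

Answer: 28

Derivation:
Spec: pairs=10 depth=8 groups=2
Count(depth <= 8) = 4860
Count(depth <= 7) = 4832
Count(depth == 8) = 4860 - 4832 = 28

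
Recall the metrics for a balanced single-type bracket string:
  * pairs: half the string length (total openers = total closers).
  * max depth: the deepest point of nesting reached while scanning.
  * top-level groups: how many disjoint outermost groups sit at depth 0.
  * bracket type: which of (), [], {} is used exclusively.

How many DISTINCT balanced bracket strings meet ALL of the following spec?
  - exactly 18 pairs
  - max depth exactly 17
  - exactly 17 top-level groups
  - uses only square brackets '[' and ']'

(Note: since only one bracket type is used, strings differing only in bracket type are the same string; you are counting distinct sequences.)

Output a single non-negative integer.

Spec: pairs=18 depth=17 groups=17
Count(depth <= 17) = 17
Count(depth <= 16) = 17
Count(depth == 17) = 17 - 17 = 0

Answer: 0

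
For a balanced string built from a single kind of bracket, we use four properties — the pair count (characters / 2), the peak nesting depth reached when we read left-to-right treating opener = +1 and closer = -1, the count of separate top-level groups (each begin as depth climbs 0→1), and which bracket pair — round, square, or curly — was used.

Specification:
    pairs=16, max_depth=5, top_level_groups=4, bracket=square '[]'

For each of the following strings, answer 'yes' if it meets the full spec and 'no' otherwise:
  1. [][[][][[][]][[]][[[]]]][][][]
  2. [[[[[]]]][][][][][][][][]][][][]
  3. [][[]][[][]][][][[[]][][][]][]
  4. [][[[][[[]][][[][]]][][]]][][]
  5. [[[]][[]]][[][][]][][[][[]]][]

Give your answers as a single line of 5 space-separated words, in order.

String 1 '[][[][][[][]][[]][[[]]]][][][]': depth seq [1 0 1 2 1 2 1 2 3 2 3 2 1 2 3 2 1 2 3 4 3 2 1 0 1 0 1 0 1 0]
  -> pairs=15 depth=4 groups=5 -> no
String 2 '[[[[[]]]][][][][][][][][]][][][]': depth seq [1 2 3 4 5 4 3 2 1 2 1 2 1 2 1 2 1 2 1 2 1 2 1 2 1 0 1 0 1 0 1 0]
  -> pairs=16 depth=5 groups=4 -> yes
String 3 '[][[]][[][]][][][[[]][][][]][]': depth seq [1 0 1 2 1 0 1 2 1 2 1 0 1 0 1 0 1 2 3 2 1 2 1 2 1 2 1 0 1 0]
  -> pairs=15 depth=3 groups=7 -> no
String 4 '[][[[][[[]][][[][]]][][]]][][]': depth seq [1 0 1 2 3 2 3 4 5 4 3 4 3 4 5 4 5 4 3 2 3 2 3 2 1 0 1 0 1 0]
  -> pairs=15 depth=5 groups=4 -> no
String 5 '[[[]][[]]][[][][]][][[][[]]][]': depth seq [1 2 3 2 1 2 3 2 1 0 1 2 1 2 1 2 1 0 1 0 1 2 1 2 3 2 1 0 1 0]
  -> pairs=15 depth=3 groups=5 -> no

Answer: no yes no no no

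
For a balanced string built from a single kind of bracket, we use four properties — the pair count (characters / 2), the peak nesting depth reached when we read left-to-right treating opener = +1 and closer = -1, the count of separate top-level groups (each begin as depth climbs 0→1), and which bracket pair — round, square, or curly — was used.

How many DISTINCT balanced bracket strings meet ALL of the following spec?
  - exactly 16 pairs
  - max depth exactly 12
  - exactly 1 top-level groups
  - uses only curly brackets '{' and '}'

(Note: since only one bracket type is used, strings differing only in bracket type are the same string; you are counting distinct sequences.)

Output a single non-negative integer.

Answer: 16500

Derivation:
Spec: pairs=16 depth=12 groups=1
Count(depth <= 12) = 9691625
Count(depth <= 11) = 9675125
Count(depth == 12) = 9691625 - 9675125 = 16500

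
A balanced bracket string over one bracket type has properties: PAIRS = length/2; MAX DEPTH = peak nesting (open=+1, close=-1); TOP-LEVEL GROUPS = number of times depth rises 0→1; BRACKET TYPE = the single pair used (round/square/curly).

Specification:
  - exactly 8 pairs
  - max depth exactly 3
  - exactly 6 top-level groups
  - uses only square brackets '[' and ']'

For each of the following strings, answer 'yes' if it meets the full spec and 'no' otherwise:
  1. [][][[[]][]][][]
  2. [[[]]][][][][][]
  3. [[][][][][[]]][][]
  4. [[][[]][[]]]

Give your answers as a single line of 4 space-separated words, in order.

String 1 '[][][[[]][]][][]': depth seq [1 0 1 0 1 2 3 2 1 2 1 0 1 0 1 0]
  -> pairs=8 depth=3 groups=5 -> no
String 2 '[[[]]][][][][][]': depth seq [1 2 3 2 1 0 1 0 1 0 1 0 1 0 1 0]
  -> pairs=8 depth=3 groups=6 -> yes
String 3 '[[][][][][[]]][][]': depth seq [1 2 1 2 1 2 1 2 1 2 3 2 1 0 1 0 1 0]
  -> pairs=9 depth=3 groups=3 -> no
String 4 '[[][[]][[]]]': depth seq [1 2 1 2 3 2 1 2 3 2 1 0]
  -> pairs=6 depth=3 groups=1 -> no

Answer: no yes no no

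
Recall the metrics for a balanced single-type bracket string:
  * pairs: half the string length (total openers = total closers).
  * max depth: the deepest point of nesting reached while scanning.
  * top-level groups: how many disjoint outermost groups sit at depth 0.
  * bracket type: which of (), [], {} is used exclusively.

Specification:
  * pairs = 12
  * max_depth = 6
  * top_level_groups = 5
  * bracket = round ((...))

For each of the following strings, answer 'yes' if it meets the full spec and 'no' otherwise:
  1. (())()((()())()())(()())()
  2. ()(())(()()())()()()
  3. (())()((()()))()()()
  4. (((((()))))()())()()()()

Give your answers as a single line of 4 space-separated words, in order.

Answer: no no no yes

Derivation:
String 1 '(())()((()())()())(()())()': depth seq [1 2 1 0 1 0 1 2 3 2 3 2 1 2 1 2 1 0 1 2 1 2 1 0 1 0]
  -> pairs=13 depth=3 groups=5 -> no
String 2 '()(())(()()())()()()': depth seq [1 0 1 2 1 0 1 2 1 2 1 2 1 0 1 0 1 0 1 0]
  -> pairs=10 depth=2 groups=6 -> no
String 3 '(())()((()()))()()()': depth seq [1 2 1 0 1 0 1 2 3 2 3 2 1 0 1 0 1 0 1 0]
  -> pairs=10 depth=3 groups=6 -> no
String 4 '(((((()))))()())()()()()': depth seq [1 2 3 4 5 6 5 4 3 2 1 2 1 2 1 0 1 0 1 0 1 0 1 0]
  -> pairs=12 depth=6 groups=5 -> yes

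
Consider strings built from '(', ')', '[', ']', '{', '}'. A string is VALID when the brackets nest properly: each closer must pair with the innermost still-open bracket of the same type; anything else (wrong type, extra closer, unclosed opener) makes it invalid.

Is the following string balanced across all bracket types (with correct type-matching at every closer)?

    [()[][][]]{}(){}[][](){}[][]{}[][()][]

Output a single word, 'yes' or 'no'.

Answer: yes

Derivation:
pos 0: push '['; stack = [
pos 1: push '('; stack = [(
pos 2: ')' matches '('; pop; stack = [
pos 3: push '['; stack = [[
pos 4: ']' matches '['; pop; stack = [
pos 5: push '['; stack = [[
pos 6: ']' matches '['; pop; stack = [
pos 7: push '['; stack = [[
pos 8: ']' matches '['; pop; stack = [
pos 9: ']' matches '['; pop; stack = (empty)
pos 10: push '{'; stack = {
pos 11: '}' matches '{'; pop; stack = (empty)
pos 12: push '('; stack = (
pos 13: ')' matches '('; pop; stack = (empty)
pos 14: push '{'; stack = {
pos 15: '}' matches '{'; pop; stack = (empty)
pos 16: push '['; stack = [
pos 17: ']' matches '['; pop; stack = (empty)
pos 18: push '['; stack = [
pos 19: ']' matches '['; pop; stack = (empty)
pos 20: push '('; stack = (
pos 21: ')' matches '('; pop; stack = (empty)
pos 22: push '{'; stack = {
pos 23: '}' matches '{'; pop; stack = (empty)
pos 24: push '['; stack = [
pos 25: ']' matches '['; pop; stack = (empty)
pos 26: push '['; stack = [
pos 27: ']' matches '['; pop; stack = (empty)
pos 28: push '{'; stack = {
pos 29: '}' matches '{'; pop; stack = (empty)
pos 30: push '['; stack = [
pos 31: ']' matches '['; pop; stack = (empty)
pos 32: push '['; stack = [
pos 33: push '('; stack = [(
pos 34: ')' matches '('; pop; stack = [
pos 35: ']' matches '['; pop; stack = (empty)
pos 36: push '['; stack = [
pos 37: ']' matches '['; pop; stack = (empty)
end: stack empty → VALID
Verdict: properly nested → yes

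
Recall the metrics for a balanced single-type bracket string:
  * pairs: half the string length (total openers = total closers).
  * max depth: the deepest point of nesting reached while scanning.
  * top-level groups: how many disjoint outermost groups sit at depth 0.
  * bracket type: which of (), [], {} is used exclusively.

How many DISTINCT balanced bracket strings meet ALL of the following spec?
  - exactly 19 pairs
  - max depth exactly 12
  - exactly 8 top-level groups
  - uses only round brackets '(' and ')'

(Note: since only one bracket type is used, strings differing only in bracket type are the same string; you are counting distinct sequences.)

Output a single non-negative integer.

Answer: 8

Derivation:
Spec: pairs=19 depth=12 groups=8
Count(depth <= 12) = 14567280
Count(depth <= 11) = 14567272
Count(depth == 12) = 14567280 - 14567272 = 8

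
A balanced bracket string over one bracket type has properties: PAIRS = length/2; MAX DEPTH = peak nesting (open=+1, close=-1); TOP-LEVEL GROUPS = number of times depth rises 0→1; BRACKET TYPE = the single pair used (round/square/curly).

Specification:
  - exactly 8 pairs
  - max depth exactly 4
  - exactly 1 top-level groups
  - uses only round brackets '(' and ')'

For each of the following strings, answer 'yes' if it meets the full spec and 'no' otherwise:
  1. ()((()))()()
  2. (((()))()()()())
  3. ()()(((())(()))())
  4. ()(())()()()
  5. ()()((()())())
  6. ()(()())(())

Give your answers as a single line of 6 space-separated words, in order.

String 1 '()((()))()()': depth seq [1 0 1 2 3 2 1 0 1 0 1 0]
  -> pairs=6 depth=3 groups=4 -> no
String 2 '(((()))()()()())': depth seq [1 2 3 4 3 2 1 2 1 2 1 2 1 2 1 0]
  -> pairs=8 depth=4 groups=1 -> yes
String 3 '()()(((())(()))())': depth seq [1 0 1 0 1 2 3 4 3 2 3 4 3 2 1 2 1 0]
  -> pairs=9 depth=4 groups=3 -> no
String 4 '()(())()()()': depth seq [1 0 1 2 1 0 1 0 1 0 1 0]
  -> pairs=6 depth=2 groups=5 -> no
String 5 '()()((()())())': depth seq [1 0 1 0 1 2 3 2 3 2 1 2 1 0]
  -> pairs=7 depth=3 groups=3 -> no
String 6 '()(()())(())': depth seq [1 0 1 2 1 2 1 0 1 2 1 0]
  -> pairs=6 depth=2 groups=3 -> no

Answer: no yes no no no no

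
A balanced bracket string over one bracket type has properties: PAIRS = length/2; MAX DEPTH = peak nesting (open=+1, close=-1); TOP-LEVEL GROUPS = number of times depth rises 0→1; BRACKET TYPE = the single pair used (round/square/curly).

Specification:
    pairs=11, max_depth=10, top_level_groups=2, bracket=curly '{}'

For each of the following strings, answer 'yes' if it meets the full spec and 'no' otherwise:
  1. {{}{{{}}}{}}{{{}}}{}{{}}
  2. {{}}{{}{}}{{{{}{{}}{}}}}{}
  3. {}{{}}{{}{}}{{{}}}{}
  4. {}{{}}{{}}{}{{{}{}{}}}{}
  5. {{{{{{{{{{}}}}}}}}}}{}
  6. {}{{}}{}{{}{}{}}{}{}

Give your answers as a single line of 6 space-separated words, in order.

String 1 '{{}{{{}}}{}}{{{}}}{}{{}}': depth seq [1 2 1 2 3 4 3 2 1 2 1 0 1 2 3 2 1 0 1 0 1 2 1 0]
  -> pairs=12 depth=4 groups=4 -> no
String 2 '{{}}{{}{}}{{{{}{{}}{}}}}{}': depth seq [1 2 1 0 1 2 1 2 1 0 1 2 3 4 3 4 5 4 3 4 3 2 1 0 1 0]
  -> pairs=13 depth=5 groups=4 -> no
String 3 '{}{{}}{{}{}}{{{}}}{}': depth seq [1 0 1 2 1 0 1 2 1 2 1 0 1 2 3 2 1 0 1 0]
  -> pairs=10 depth=3 groups=5 -> no
String 4 '{}{{}}{{}}{}{{{}{}{}}}{}': depth seq [1 0 1 2 1 0 1 2 1 0 1 0 1 2 3 2 3 2 3 2 1 0 1 0]
  -> pairs=12 depth=3 groups=6 -> no
String 5 '{{{{{{{{{{}}}}}}}}}}{}': depth seq [1 2 3 4 5 6 7 8 9 10 9 8 7 6 5 4 3 2 1 0 1 0]
  -> pairs=11 depth=10 groups=2 -> yes
String 6 '{}{{}}{}{{}{}{}}{}{}': depth seq [1 0 1 2 1 0 1 0 1 2 1 2 1 2 1 0 1 0 1 0]
  -> pairs=10 depth=2 groups=6 -> no

Answer: no no no no yes no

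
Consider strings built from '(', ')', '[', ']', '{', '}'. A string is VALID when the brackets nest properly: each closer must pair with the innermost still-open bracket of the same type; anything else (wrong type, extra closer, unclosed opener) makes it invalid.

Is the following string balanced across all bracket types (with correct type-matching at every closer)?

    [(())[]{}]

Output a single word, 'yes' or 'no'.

Answer: yes

Derivation:
pos 0: push '['; stack = [
pos 1: push '('; stack = [(
pos 2: push '('; stack = [((
pos 3: ')' matches '('; pop; stack = [(
pos 4: ')' matches '('; pop; stack = [
pos 5: push '['; stack = [[
pos 6: ']' matches '['; pop; stack = [
pos 7: push '{'; stack = [{
pos 8: '}' matches '{'; pop; stack = [
pos 9: ']' matches '['; pop; stack = (empty)
end: stack empty → VALID
Verdict: properly nested → yes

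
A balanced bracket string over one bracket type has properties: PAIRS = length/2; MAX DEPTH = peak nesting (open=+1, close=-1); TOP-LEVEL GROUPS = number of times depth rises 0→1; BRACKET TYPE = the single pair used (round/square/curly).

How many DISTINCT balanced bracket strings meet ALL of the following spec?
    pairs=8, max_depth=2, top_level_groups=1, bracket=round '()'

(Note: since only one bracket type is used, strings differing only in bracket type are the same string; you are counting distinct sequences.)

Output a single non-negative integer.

Answer: 1

Derivation:
Spec: pairs=8 depth=2 groups=1
Count(depth <= 2) = 1
Count(depth <= 1) = 0
Count(depth == 2) = 1 - 0 = 1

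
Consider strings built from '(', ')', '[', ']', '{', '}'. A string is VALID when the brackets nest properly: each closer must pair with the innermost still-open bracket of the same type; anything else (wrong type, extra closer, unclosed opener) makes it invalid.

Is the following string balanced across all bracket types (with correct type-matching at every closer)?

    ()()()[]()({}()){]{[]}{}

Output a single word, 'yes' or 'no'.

pos 0: push '('; stack = (
pos 1: ')' matches '('; pop; stack = (empty)
pos 2: push '('; stack = (
pos 3: ')' matches '('; pop; stack = (empty)
pos 4: push '('; stack = (
pos 5: ')' matches '('; pop; stack = (empty)
pos 6: push '['; stack = [
pos 7: ']' matches '['; pop; stack = (empty)
pos 8: push '('; stack = (
pos 9: ')' matches '('; pop; stack = (empty)
pos 10: push '('; stack = (
pos 11: push '{'; stack = ({
pos 12: '}' matches '{'; pop; stack = (
pos 13: push '('; stack = ((
pos 14: ')' matches '('; pop; stack = (
pos 15: ')' matches '('; pop; stack = (empty)
pos 16: push '{'; stack = {
pos 17: saw closer ']' but top of stack is '{' (expected '}') → INVALID
Verdict: type mismatch at position 17: ']' closes '{' → no

Answer: no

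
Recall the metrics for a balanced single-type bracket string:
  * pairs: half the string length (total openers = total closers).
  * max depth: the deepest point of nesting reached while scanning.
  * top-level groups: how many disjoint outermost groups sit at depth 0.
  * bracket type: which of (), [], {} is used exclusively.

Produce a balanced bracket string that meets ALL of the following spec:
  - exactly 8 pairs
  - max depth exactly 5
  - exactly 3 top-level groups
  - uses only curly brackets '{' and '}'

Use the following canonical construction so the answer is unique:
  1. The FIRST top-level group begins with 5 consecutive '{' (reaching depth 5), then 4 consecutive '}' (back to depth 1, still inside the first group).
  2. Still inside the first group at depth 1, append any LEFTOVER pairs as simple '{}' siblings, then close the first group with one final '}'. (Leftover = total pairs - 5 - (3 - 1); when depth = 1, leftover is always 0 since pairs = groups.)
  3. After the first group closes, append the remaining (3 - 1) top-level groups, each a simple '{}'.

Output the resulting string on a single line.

Answer: {{{{{}}}}{}}{}{}

Derivation:
Spec: pairs=8 depth=5 groups=3
Leftover pairs = 8 - 5 - (3-1) = 1
First group: deep chain of depth 5 + 1 sibling pairs
Remaining 2 groups: simple '{}' each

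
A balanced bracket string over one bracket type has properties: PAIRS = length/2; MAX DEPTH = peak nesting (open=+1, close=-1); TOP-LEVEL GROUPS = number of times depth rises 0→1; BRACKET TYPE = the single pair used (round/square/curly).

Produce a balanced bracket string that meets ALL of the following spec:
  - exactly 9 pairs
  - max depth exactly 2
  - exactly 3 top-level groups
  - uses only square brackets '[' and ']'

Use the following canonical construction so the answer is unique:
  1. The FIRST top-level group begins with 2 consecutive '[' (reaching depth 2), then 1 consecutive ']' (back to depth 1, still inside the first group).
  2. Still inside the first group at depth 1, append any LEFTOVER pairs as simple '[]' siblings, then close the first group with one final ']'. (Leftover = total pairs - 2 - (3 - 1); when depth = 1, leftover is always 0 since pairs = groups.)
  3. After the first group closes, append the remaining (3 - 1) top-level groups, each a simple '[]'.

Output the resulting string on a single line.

Spec: pairs=9 depth=2 groups=3
Leftover pairs = 9 - 2 - (3-1) = 5
First group: deep chain of depth 2 + 5 sibling pairs
Remaining 2 groups: simple '[]' each

Answer: [[][][][][][]][][]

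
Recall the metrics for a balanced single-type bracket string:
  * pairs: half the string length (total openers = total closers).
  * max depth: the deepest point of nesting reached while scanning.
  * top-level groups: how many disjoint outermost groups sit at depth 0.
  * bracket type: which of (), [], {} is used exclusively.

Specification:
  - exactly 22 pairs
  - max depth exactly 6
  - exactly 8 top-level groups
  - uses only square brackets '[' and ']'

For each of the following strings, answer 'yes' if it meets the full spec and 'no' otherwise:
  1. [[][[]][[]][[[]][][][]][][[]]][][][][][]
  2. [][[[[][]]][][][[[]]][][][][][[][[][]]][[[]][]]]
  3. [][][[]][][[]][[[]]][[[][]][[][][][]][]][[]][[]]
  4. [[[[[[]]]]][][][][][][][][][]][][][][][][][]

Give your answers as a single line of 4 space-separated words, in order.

String 1 '[[][[]][[]][[[]][][][]][][[]]][][][][][]': depth seq [1 2 1 2 3 2 1 2 3 2 1 2 3 4 3 2 3 2 3 2 3 2 1 2 1 2 3 2 1 0 1 0 1 0 1 0 1 0 1 0]
  -> pairs=20 depth=4 groups=6 -> no
String 2 '[][[[[][]]][][][[[]]][][][][][[][[][]]][[[]][]]]': depth seq [1 0 1 2 3 4 3 4 3 2 1 2 1 2 1 2 3 4 3 2 1 2 1 2 1 2 1 2 1 2 3 2 3 4 3 4 3 2 1 2 3 4 3 2 3 2 1 0]
  -> pairs=24 depth=4 groups=2 -> no
String 3 '[][][[]][][[]][[[]]][[[][]][[][][][]][]][[]][[]]': depth seq [1 0 1 0 1 2 1 0 1 0 1 2 1 0 1 2 3 2 1 0 1 2 3 2 3 2 1 2 3 2 3 2 3 2 3 2 1 2 1 0 1 2 1 0 1 2 1 0]
  -> pairs=24 depth=3 groups=9 -> no
String 4 '[[[[[[]]]]][][][][][][][][][]][][][][][][][]': depth seq [1 2 3 4 5 6 5 4 3 2 1 2 1 2 1 2 1 2 1 2 1 2 1 2 1 2 1 2 1 0 1 0 1 0 1 0 1 0 1 0 1 0 1 0]
  -> pairs=22 depth=6 groups=8 -> yes

Answer: no no no yes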